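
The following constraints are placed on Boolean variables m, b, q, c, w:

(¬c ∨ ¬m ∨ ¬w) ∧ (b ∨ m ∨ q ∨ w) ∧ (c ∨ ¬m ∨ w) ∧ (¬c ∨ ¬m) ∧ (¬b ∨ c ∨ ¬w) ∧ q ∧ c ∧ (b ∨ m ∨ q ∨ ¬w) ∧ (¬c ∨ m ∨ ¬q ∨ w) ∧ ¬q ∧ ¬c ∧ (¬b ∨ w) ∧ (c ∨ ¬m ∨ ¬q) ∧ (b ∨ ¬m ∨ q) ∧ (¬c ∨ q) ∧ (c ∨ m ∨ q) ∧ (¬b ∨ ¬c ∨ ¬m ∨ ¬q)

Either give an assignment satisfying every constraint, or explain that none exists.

The formula is unsatisfiable.

Case q = True:
  Clause (¬q) is falsified — contradiction.
Case q = False:
  Clause (q) is falsified — contradiction.
Both cases fail, so the formula is unsatisfiable.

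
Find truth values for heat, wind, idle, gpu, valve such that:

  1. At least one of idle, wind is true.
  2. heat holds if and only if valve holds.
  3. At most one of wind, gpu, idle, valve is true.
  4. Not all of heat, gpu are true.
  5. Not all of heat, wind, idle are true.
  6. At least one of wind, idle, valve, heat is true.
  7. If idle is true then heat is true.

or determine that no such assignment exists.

heat: False, wind: True, idle: False, gpu: False, valve: False

  (1) {idle, wind}: 1 true — at least one ✓
  (2) heat=F, valve=F — same ✓
  (3) {wind, gpu, idle, valve}: 1 true — at most one ✓
  (4) {heat, gpu}: 0/2 true — not all ✓
  (5) {heat, wind, idle}: 1/3 true — not all ✓
  (6) {wind, idle, valve, heat}: 1 true — at least one ✓
  (7) idle=F ⇒ heat: vacuous ✓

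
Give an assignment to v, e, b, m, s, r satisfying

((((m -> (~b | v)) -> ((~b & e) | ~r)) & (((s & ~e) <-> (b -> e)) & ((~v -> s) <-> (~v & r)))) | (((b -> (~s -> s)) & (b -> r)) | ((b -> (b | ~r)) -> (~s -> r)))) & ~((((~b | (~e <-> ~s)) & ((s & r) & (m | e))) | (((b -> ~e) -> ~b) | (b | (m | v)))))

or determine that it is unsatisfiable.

Unsatisfiable

The conjunct ~((((~b | (~e <-> ~s)) & ((s & r) & (m | e))) | (((b -> ~e) -> ~b) | (b | (m | v))))) is unsatisfiable on its own:
  b = True: this becomes ~((((~e <-> ~s) & ((s & r) & (m | e))) | True)) = False.
  b = False: this becomes ~((((s & r) & (m | e)) | True)) = False.
So the whole conjunction is unsatisfiable.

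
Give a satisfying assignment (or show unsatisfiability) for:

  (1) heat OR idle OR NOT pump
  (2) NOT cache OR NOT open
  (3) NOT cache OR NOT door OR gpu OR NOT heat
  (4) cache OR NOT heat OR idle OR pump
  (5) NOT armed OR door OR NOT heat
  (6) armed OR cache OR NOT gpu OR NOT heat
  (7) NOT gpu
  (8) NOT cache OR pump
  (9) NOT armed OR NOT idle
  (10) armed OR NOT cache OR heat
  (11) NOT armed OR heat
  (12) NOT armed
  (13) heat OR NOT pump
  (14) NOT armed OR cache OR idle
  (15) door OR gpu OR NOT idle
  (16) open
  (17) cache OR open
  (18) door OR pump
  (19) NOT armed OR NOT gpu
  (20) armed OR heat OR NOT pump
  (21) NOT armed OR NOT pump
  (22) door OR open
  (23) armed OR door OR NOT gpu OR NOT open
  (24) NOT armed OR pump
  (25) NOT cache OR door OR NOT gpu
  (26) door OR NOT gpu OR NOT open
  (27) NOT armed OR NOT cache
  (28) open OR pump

Unit clause (NOT gpu) forces gpu = False.
Unit clause (NOT armed) forces armed = False.
Unit clause (open) forces open = True.
In (NOT cache OR NOT open) only NOT cache is left, so cache = False.
Set pump = True.
  then (heat OR NOT pump) forces heat = True.
Set door = True.
Set idle = True.
All clauses satisfied.

gpu: False, pump: True, heat: True, door: True, open: True, armed: False, idle: True, cache: False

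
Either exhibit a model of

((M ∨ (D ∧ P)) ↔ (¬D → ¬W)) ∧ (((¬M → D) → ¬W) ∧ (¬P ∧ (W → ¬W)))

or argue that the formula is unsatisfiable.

W = False, P = False, M = True, D = False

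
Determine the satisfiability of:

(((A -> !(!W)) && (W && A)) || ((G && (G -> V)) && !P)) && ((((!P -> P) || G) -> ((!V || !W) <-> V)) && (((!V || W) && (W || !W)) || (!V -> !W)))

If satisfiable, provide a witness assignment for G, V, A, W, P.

G: True, V: True, A: False, W: False, P: False

  ((A -> !(!W)) && (W && A)) || ((G && (G -> V)) && !P) = True
    (A -> !(!W)) && (W && A) = False
      A -> !(!W) = True
        !(!W) = False
          !W = True
      W && A = False
    (G && (G -> V)) && !P = True
      G && (G -> V) = True
        G -> V = True
      !P = True
  (((!P -> P) || G) -> ((!V || !W) <-> V)) && (((!V || W) && (W || !W)) || (!V -> !W)) = True
    ((!P -> P) || G) -> ((!V || !W) <-> V) = True
      (!P -> P) || G = True
        !P -> P = False
          !P = True
      (!V || !W) <-> V = True
        !V || !W = True
          !V = False
          !W = True
    ((!V || W) && (W || !W)) || (!V -> !W) = True
      (!V || W) && (W || !W) = False
        !V || W = False
          !V = False
        W || !W = True
          !W = True
      !V -> !W = True
        !V = False
        !W = True
Both conjuncts True, so the formula holds.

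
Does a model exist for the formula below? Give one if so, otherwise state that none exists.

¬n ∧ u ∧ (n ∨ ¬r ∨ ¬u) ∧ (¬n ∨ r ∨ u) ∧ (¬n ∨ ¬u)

Unit clause (¬n) forces n = False.
Unit clause (u) forces u = True.
In (n ∨ ¬r ∨ ¬u) only ¬r is left, so r = False.
Check each clause:
  (¬n): ¬n holds.
  (u): u holds.
  (n ∨ ¬r ∨ ¬u): ¬r holds.
  (¬n ∨ r ∨ u): ¬n holds.
  (¬n ∨ ¬u): ¬n holds.
All clauses satisfied.

u: True; r: False; n: False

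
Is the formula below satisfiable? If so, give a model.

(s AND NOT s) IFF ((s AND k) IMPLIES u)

u: False; k: True; s: True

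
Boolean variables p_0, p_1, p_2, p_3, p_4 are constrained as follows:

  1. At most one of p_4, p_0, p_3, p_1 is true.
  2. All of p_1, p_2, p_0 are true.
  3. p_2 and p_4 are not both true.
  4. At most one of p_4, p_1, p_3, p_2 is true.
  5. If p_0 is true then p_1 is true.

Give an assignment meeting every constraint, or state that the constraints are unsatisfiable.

Case p_2 = True:
  (2) forces p_1 = True.
  Constraint (4) is violated (p_1=T, p_2=T) — contradiction.
Case p_2 = False:
  Constraint (2) is violated (p_2=F) — contradiction.
Both cases fail — unsatisfiable.

Unsatisfiable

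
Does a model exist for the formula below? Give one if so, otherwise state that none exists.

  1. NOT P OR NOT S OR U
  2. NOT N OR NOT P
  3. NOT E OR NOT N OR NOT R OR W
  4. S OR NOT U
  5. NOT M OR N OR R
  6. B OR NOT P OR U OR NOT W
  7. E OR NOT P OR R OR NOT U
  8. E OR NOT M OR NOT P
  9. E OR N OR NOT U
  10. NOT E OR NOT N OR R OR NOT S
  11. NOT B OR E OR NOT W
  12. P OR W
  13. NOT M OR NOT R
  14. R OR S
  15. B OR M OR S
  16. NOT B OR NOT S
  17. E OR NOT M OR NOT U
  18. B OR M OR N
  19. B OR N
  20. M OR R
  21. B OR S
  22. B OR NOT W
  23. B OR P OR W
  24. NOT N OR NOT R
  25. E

Unit clause (E) forces E = True.
Try M = True:
  (NOT M OR NOT R) forces R = False.
  (NOT M OR N OR R) forces N = True.
  (NOT N OR NOT P) forces P = False.
  (NOT E OR NOT N OR R OR NOT S) forces S = False.
  clause (R OR S) is falsified — backtrack.
So M = False.
  then (M OR R) forces R = True.
  then (NOT N OR NOT R) forces N = False.
  then (B OR M OR N) forces B = True.
  then (NOT B OR NOT S) forces S = False.
  then (S OR NOT U) forces U = False.
Set W = True.
Set P = True.
All clauses satisfied.

M = False; N = False; S = False; E = True; R = True; W = True; B = True; P = True; U = False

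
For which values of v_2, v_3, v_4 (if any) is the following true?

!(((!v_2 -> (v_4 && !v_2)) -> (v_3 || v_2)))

v_2=F, v_3=F, v_4=T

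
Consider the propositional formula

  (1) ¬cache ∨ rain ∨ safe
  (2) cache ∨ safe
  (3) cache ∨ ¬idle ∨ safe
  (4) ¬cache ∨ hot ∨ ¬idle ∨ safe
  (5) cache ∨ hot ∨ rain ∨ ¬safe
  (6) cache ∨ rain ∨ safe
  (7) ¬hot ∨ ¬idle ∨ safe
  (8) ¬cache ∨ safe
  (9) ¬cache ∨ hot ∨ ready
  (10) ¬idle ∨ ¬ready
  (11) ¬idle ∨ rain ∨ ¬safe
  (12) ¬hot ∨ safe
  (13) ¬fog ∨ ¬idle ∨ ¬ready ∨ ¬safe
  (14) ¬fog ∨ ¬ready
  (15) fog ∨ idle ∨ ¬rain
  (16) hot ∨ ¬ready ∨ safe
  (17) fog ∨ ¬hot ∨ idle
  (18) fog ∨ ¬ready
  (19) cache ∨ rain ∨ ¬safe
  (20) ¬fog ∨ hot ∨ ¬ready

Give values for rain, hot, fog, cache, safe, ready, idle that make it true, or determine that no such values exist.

Set rain = True.
Set hot = True.
  then (¬hot ∨ safe) forces safe = True.
Set fog = True.
  then (¬fog ∨ ¬ready) forces ready = False.
Set cache = True.
Set idle = False.
All clauses satisfied.

rain = True, hot = True, fog = True, cache = True, safe = True, ready = False, idle = False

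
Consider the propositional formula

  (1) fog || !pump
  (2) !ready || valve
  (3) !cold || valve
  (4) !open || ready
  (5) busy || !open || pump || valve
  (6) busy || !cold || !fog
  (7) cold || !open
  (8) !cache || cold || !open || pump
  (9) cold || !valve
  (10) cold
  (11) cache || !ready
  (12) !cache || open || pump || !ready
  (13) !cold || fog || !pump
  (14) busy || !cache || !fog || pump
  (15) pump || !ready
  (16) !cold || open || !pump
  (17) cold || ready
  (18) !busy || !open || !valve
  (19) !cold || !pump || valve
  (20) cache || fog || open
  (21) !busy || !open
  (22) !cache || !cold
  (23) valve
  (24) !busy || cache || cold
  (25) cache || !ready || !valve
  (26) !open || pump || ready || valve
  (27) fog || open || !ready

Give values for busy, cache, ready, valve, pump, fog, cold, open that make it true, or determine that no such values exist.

busy = True; cache = False; ready = False; valve = True; pump = False; fog = True; cold = True; open = False

Unit clause (cold) forces cold = True.
In (!cache || !cold) only !cache is left, so cache = False.
Unit clause (valve) forces valve = True.
In (cache || !ready || !valve) only !ready is left, so ready = False.
In (!open || ready) only !open is left, so open = False.
In (!cold || open || !pump) only !pump is left, so pump = False.
In (cache || fog || open) only fog is left, so fog = True.
In (busy || !cold || !fog) only busy is left, so busy = True.
All clauses satisfied.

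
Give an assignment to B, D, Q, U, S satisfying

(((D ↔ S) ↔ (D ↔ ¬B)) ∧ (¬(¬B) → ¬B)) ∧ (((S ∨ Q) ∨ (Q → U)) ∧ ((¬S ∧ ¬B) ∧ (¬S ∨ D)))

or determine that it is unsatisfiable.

Case B = True: the conjunct ¬(¬B) → ¬B becomes ¬False → ¬True = False.
Case B = False: the formula simplifies to ((D ↔ S) ↔ D) ∧ (((S ∨ Q) ∨ (Q → U)) ∧ (¬S ∧ (¬S ∨ D))).
  S = True: the conjunct ¬S is False.
  S = False: simplifies to (¬D ↔ D) ∧ (Q ∨ (Q → U)).
    D = True: the conjunct ¬D ↔ D becomes ¬True ↔ True = False.
    D = False: the conjunct ¬D ↔ D becomes ¬False ↔ False = False.
Both cases fail — unsatisfiable.

UNSATISFIABLE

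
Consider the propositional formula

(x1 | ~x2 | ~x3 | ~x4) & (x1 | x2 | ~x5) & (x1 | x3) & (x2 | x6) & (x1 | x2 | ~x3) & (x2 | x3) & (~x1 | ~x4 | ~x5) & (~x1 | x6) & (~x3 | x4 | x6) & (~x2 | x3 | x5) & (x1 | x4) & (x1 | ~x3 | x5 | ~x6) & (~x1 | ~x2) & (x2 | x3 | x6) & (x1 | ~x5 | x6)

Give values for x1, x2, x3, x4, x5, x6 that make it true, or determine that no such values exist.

x1: True, x2: False, x3: True, x4: False, x5: True, x6: True

Try x1 = False:
  (x1 | x3) forces x3 = True.
  (x1 | x2 | ~x3) forces x2 = True.
  (x1 | ~x2 | ~x3 | ~x4) forces x4 = False.
  clause (x1 | x4) is falsified — backtrack.
So x1 = True.
  then (~x1 | x6) forces x6 = True.
  then (~x1 | ~x2) forces x2 = False.
  then (x2 | x3) forces x3 = True.
Set x4 = False.
Set x5 = True.
All clauses satisfied.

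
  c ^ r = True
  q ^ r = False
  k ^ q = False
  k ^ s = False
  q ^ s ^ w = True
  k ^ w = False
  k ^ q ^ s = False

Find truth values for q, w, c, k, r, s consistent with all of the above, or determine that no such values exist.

UNSATISFIABLE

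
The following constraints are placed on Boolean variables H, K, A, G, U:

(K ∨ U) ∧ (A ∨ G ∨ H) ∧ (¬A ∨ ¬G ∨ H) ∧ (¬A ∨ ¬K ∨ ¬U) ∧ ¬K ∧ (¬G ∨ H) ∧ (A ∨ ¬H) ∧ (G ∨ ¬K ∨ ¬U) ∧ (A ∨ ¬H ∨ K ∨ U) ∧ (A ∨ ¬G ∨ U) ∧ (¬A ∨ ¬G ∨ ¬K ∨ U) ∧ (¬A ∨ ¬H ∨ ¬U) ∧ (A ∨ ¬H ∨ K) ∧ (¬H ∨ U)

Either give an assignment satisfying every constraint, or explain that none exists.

H = False; K = False; A = True; G = False; U = True

Unit clause (¬K) forces K = False.
In (K ∨ U) only U is left, so U = True.
Try H = True:
  (A ∨ ¬H) forces A = True.
  clause (¬A ∨ ¬H ∨ ¬U) is falsified — backtrack.
So H = False.
  then (¬G ∨ H) forces G = False.
  then (A ∨ G ∨ H) forces A = True.
All clauses satisfied.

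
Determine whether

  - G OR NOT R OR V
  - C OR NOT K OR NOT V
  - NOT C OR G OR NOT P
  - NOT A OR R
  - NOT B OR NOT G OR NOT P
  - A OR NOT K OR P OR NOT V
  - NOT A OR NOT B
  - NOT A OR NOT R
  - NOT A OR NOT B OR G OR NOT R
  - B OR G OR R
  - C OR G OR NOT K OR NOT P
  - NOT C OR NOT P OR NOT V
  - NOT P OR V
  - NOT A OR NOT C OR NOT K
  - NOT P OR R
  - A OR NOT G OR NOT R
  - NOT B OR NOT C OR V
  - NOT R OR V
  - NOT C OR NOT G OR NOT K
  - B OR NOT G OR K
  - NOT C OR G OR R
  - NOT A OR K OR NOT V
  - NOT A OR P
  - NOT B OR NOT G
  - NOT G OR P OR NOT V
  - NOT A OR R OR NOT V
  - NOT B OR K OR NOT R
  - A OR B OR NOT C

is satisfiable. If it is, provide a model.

Set K = False.
Set P = False.
  then (NOT A OR P) forces A = False.
Try G = True:
  (A OR NOT G OR NOT R) forces R = False.
  (B OR NOT G OR K) forces B = True.
  clause (NOT B OR NOT G) is falsified — backtrack.
So G = False.
Set B = False.
  then (B OR G OR R) forces R = True.
  then (NOT R OR V) forces V = True.
  then (A OR B OR NOT C) forces C = False.
All clauses satisfied.

K: False, P: False, G: False, B: False, R: True, C: False, A: False, V: True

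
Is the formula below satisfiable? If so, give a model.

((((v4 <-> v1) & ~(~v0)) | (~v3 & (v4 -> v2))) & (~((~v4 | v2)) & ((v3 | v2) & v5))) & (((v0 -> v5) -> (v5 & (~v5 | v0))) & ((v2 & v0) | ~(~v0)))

v0=T, v1=T, v2=F, v3=T, v4=T, v5=T

  (((v4 <-> v1) & ~(~v0)) | (~v3 & (v4 -> v2))) & (~((~v4 | v2)) & ((v3 | v2) & v5)) = True
    ((v4 <-> v1) & ~(~v0)) | (~v3 & (v4 -> v2)) = True
      (v4 <-> v1) & ~(~v0) = True
        v4 <-> v1 = True
        ~(~v0) = True
          ~v0 = False
      ~v3 & (v4 -> v2) = False
        ~v3 = False
        v4 -> v2 = False
    ~((~v4 | v2)) & ((v3 | v2) & v5) = True
      ~((~v4 | v2)) = True
        ~v4 | v2 = False
          ~v4 = False
      (v3 | v2) & v5 = True
        v3 | v2 = True
  ((v0 -> v5) -> (v5 & (~v5 | v0))) & ((v2 & v0) | ~(~v0)) = True
    (v0 -> v5) -> (v5 & (~v5 | v0)) = True
      v0 -> v5 = True
      v5 & (~v5 | v0) = True
        ~v5 | v0 = True
          ~v5 = False
    (v2 & v0) | ~(~v0) = True
      v2 & v0 = False
      ~(~v0) = True
        ~v0 = False
Both conjuncts True, so the formula holds.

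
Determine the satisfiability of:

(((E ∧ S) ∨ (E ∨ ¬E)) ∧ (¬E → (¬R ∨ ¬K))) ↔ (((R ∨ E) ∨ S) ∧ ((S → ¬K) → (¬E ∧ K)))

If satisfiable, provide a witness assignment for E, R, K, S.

E = False; R = False; K = True; S = True

  (((E ∧ S) ∨ (E ∨ ¬E)) ∧ (¬E → (¬R ∨ ¬K))) ↔ (((R ∨ E) ∨ S) ∧ ((S → ¬K) → (¬E ∧ K))) = True
    ((E ∧ S) ∨ (E ∨ ¬E)) ∧ (¬E → (¬R ∨ ¬K)) = True
      (E ∧ S) ∨ (E ∨ ¬E) = True
        E ∧ S = False
        E ∨ ¬E = True
          ¬E = True
      ¬E → (¬R ∨ ¬K) = True
        ¬E = True
        ¬R ∨ ¬K = True
          ¬R = True
          ¬K = False
    ((R ∨ E) ∨ S) ∧ ((S → ¬K) → (¬E ∧ K)) = True
      (R ∨ E) ∨ S = True
        R ∨ E = False
      (S → ¬K) → (¬E ∧ K) = True
        S → ¬K = False
          ¬K = False
        ¬E ∧ K = True
          ¬E = True
The formula evaluates to True.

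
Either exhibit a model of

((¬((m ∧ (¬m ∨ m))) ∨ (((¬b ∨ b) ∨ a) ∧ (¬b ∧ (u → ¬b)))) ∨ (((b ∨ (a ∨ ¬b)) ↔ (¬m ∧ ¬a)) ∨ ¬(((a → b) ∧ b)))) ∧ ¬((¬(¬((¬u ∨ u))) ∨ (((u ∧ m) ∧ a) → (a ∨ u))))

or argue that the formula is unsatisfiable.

The formula is unsatisfiable.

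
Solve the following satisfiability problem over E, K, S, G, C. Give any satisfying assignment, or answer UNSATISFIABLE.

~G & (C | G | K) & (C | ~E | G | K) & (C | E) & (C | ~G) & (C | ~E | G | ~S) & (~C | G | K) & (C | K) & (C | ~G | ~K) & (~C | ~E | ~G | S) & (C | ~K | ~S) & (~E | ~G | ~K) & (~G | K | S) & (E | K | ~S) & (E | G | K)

Unit clause (~G) forces G = False.
Set E = True.
Try K = False:
  (C | G | K) forces C = True.
  clause (~C | G | K) is falsified — backtrack.
So K = True.
Set S = False.
Set C = True.
All clauses satisfied.

E = True; K = True; S = False; G = False; C = True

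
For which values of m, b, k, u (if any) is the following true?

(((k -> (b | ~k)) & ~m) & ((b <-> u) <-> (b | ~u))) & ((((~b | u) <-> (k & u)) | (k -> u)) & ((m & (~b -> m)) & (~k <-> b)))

Case m = True: the conjunct ~m is False.
Case m = False: the conjunct m is False.
Both cases fail — unsatisfiable.

The formula is unsatisfiable.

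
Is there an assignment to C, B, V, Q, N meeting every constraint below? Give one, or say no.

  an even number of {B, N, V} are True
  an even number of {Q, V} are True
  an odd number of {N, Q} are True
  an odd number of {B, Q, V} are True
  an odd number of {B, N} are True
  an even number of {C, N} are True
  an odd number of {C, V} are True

C=F; B=T; V=T; Q=T; N=F

{B, N, V}: 2 true → even ✓
{Q, V}: 2 true → even ✓
{N, Q}: 1 true → odd ✓
{B, Q, V}: 3 true → odd ✓
{B, N}: 1 true → odd ✓
{C, N}: 0 true → even ✓
{C, V}: 1 true → odd ✓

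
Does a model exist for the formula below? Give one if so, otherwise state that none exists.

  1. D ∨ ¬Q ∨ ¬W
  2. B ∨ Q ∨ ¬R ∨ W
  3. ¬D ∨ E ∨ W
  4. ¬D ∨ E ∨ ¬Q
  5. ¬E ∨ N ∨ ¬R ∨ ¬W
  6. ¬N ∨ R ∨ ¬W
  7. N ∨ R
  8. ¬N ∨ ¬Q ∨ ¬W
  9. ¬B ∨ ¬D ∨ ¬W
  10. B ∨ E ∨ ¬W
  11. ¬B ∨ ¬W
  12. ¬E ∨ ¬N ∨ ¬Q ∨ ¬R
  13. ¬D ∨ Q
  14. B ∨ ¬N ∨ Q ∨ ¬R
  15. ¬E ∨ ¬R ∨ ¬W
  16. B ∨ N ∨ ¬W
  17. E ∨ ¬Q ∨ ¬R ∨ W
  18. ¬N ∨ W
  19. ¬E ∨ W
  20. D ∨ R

Q = False, R = True, D = False, E = False, B = True, N = False, W = False

Set Q = False.
  then (¬D ∨ Q) forces D = False.
  then (D ∨ R) forces R = True.
Try E = True:
  (¬E ∨ ¬R ∨ ¬W) forces W = False.
  clause (¬E ∨ W) is falsified — backtrack.
So E = False.
Set B = True.
  then (¬B ∨ ¬W) forces W = False.
  then (¬N ∨ W) forces N = False.
All clauses satisfied.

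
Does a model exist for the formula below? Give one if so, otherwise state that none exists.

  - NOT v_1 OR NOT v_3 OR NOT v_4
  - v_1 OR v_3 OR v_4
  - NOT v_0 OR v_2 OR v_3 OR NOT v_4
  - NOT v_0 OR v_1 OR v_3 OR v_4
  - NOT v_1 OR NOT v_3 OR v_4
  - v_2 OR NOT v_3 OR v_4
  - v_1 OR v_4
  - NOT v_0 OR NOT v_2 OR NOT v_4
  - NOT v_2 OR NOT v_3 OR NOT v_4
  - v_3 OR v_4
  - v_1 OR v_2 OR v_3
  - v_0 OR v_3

Set v_0 = True.
Set v_1 = False.
  then (v_1 OR v_4) forces v_4 = True.
  then (NOT v_0 OR NOT v_2 OR NOT v_4) forces v_2 = False.
  then (v_1 OR v_2 OR v_3) forces v_3 = True.
All clauses satisfied.

v_0=T; v_1=F; v_2=F; v_3=T; v_4=T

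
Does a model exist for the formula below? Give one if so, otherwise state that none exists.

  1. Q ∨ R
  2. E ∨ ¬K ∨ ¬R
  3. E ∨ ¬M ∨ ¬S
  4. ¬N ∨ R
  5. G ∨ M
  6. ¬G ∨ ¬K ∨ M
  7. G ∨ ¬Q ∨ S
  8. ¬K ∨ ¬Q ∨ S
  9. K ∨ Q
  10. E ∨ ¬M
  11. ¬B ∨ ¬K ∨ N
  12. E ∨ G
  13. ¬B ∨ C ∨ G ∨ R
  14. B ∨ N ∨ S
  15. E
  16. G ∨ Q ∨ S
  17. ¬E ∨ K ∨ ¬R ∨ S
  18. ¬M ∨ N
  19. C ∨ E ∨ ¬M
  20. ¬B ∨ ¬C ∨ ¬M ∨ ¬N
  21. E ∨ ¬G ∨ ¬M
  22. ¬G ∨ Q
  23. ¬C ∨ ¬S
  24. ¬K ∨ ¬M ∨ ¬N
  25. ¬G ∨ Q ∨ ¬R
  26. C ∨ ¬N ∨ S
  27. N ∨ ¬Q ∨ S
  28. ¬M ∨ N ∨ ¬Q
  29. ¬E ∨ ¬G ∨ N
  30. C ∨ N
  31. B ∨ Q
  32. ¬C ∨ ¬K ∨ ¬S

Unit clause (E) forces E = True.
Set K = False.
  then (K ∨ Q) forces Q = True.
Try N = False:
  (¬M ∨ N) forces M = False.
  (G ∨ M) forces G = True.
  clause (¬E ∨ ¬G ∨ N) is falsified — backtrack.
So N = True.
  then (¬N ∨ R) forces R = True.
  then (¬E ∨ K ∨ ¬R ∨ S) forces S = True.
  then (¬C ∨ ¬S) forces C = False.
Set B = False.
Set M = False.
  then (G ∨ M) forces G = True.
All clauses satisfied.

K=F; N=T; B=F; Q=T; S=T; R=T; E=T; C=F; M=F; G=T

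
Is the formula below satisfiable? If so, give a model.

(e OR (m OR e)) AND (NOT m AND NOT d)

m=F, e=T, d=F

  e OR (m OR e) = True
    m OR e = True
  NOT m AND NOT d = True
    NOT m = True
    NOT d = True
Both conjuncts True, so the formula holds.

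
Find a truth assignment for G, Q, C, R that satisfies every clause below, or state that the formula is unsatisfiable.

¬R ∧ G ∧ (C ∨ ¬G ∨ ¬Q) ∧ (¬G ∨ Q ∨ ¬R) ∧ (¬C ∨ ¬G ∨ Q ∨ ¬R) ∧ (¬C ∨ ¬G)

G=T, Q=F, C=F, R=F

Unit clause (¬R) forces R = False.
Unit clause (G) forces G = True.
In (¬C ∨ ¬G) only ¬C is left, so C = False.
In (C ∨ ¬G ∨ ¬Q) only ¬Q is left, so Q = False.
Check each clause:
  (¬R): ¬R holds.
  (G): G holds.
  (C ∨ ¬G ∨ ¬Q): ¬Q holds.
  (¬G ∨ Q ∨ ¬R): ¬R holds.
  (¬C ∨ ¬G ∨ Q ∨ ¬R): ¬C holds.
  (¬C ∨ ¬G): ¬C holds.
All clauses satisfied.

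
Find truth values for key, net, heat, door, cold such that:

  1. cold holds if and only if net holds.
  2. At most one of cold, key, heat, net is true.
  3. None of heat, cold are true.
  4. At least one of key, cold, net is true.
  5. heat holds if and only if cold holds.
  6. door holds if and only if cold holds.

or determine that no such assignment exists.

key = True; net = False; heat = False; door = False; cold = False

  (1) cold=F, net=F — same ✓
  (2) {cold, key, heat, net}: 1 true — at most one ✓
  (3) {heat, cold}: 0 true — none ✓
  (4) {key, cold, net}: 1 true — at least one ✓
  (5) heat=F, cold=F — same ✓
  (6) door=F, cold=F — same ✓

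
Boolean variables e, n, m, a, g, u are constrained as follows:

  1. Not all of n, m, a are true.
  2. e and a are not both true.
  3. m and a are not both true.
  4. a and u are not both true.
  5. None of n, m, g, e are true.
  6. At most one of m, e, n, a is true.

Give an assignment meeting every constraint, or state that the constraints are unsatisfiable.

e=F, n=F, m=F, a=T, g=F, u=F

  (1) {n, m, a}: 1/3 true — not all ✓
  (2) e=F, a=T — not both ✓
  (3) m=F, a=T — not both ✓
  (4) a=T, u=F — not both ✓
  (5) {n, m, g, e}: 0 true — none ✓
  (6) {m, e, n, a}: 1 true — at most one ✓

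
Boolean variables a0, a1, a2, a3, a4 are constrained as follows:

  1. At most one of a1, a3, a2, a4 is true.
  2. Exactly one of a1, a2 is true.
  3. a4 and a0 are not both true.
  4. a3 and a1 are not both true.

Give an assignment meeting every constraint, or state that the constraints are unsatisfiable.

a0=T, a1=F, a2=T, a3=F, a4=F

  (1) {a1, a3, a2, a4}: 1 true — at most one ✓
  (2) {a1, a2}: 1 true — exactly one ✓
  (3) a4=F, a0=T — not both ✓
  (4) a3=F, a1=F — not both ✓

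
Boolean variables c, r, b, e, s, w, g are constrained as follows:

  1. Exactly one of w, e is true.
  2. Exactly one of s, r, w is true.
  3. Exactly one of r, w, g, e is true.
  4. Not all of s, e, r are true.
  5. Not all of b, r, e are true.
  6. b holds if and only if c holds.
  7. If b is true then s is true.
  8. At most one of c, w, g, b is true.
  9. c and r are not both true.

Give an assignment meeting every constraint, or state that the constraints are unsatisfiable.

c: False, r: False, b: False, e: False, s: False, w: True, g: False

  (1) {w, e}: 1 true — exactly one ✓
  (2) {s, r, w}: 1 true — exactly one ✓
  (3) {r, w, g, e}: 1 true — exactly one ✓
  (4) {s, e, r}: 0/3 true — not all ✓
  (5) {b, r, e}: 0/3 true — not all ✓
  (6) b=F, c=F — same ✓
  (7) b=F ⇒ s: vacuous ✓
  (8) {c, w, g, b}: 1 true — at most one ✓
  (9) c=F, r=F — not both ✓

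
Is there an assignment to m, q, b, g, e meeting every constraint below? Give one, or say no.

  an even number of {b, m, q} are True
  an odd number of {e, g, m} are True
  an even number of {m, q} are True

m=F, q=F, b=F, g=F, e=T

{b, m, q}: 0 true → even ✓
{e, g, m}: 1 true → odd ✓
{m, q}: 0 true → even ✓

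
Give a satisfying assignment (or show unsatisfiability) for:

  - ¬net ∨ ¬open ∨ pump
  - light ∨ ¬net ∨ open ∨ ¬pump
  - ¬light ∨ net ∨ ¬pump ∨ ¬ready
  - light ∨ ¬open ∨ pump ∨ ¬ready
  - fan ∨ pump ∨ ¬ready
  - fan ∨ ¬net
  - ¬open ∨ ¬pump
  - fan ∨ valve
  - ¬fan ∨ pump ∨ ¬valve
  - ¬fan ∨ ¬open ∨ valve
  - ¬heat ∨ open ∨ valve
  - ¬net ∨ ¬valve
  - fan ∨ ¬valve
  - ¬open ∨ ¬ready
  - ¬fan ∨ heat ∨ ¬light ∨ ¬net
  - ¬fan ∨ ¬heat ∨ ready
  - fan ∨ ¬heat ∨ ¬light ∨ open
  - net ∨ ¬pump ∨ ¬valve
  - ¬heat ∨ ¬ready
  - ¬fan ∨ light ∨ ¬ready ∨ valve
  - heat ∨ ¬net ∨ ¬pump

Set light = True.
Try valve = True:
  (¬net ∨ ¬valve) forces net = False.
  (fan ∨ ¬valve) forces fan = True.
  (¬fan ∨ pump ∨ ¬valve) forces pump = True.
  clause (net ∨ ¬pump ∨ ¬valve) is falsified — backtrack.
So valve = False.
  then (fan ∨ valve) forces fan = True.
  then (¬fan ∨ ¬open ∨ valve) forces open = False.
  then (¬heat ∨ open ∨ valve) forces heat = False.
  then (¬fan ∨ heat ∨ ¬light ∨ ¬net) forces net = False.
Set pump = False.
Set ready = False.
All clauses satisfied.

light = True, valve = False, open = False, heat = False, pump = False, fan = True, net = False, ready = False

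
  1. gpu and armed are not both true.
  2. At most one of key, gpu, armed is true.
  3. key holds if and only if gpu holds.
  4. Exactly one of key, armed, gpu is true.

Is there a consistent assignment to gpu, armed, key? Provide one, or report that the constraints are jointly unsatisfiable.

gpu: False, armed: True, key: False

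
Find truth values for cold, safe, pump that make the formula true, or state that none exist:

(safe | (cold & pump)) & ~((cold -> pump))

cold=T, safe=T, pump=F

  safe | (cold & pump) = True
    cold & pump = False
  ~((cold -> pump)) = True
    cold -> pump = False
Both conjuncts True, so the formula holds.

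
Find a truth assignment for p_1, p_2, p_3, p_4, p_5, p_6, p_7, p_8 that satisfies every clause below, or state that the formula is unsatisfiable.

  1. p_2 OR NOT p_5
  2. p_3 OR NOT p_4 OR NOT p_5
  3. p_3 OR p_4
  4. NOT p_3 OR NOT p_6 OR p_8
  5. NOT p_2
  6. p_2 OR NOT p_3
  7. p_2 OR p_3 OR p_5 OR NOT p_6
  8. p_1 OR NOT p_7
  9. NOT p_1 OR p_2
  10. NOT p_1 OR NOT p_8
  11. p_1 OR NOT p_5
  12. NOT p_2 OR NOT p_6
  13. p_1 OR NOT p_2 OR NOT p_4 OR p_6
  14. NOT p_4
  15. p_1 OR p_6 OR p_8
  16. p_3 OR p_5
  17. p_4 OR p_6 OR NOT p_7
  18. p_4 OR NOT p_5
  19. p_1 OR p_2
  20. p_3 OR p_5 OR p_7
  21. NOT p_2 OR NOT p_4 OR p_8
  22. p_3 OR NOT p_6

Case p_1 = True:
  (NOT p_2) forces p_2 = False.
  Clause (NOT p_1 OR p_2) is falsified — contradiction.
Case p_1 = False:
  (NOT p_2) forces p_2 = False.
  Clause (p_1 OR p_2) is falsified — contradiction.
Both cases fail, so the formula is unsatisfiable.

UNSATISFIABLE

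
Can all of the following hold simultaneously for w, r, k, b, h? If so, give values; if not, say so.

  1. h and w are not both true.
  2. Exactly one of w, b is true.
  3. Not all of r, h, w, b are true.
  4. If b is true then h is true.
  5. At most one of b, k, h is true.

w = True, r = True, k = True, b = False, h = False

  (1) h=F, w=T — not both ✓
  (2) {w, b}: 1 true — exactly one ✓
  (3) {r, h, w, b}: 2/4 true — not all ✓
  (4) b=F ⇒ h: vacuous ✓
  (5) {b, k, h}: 1 true — at most one ✓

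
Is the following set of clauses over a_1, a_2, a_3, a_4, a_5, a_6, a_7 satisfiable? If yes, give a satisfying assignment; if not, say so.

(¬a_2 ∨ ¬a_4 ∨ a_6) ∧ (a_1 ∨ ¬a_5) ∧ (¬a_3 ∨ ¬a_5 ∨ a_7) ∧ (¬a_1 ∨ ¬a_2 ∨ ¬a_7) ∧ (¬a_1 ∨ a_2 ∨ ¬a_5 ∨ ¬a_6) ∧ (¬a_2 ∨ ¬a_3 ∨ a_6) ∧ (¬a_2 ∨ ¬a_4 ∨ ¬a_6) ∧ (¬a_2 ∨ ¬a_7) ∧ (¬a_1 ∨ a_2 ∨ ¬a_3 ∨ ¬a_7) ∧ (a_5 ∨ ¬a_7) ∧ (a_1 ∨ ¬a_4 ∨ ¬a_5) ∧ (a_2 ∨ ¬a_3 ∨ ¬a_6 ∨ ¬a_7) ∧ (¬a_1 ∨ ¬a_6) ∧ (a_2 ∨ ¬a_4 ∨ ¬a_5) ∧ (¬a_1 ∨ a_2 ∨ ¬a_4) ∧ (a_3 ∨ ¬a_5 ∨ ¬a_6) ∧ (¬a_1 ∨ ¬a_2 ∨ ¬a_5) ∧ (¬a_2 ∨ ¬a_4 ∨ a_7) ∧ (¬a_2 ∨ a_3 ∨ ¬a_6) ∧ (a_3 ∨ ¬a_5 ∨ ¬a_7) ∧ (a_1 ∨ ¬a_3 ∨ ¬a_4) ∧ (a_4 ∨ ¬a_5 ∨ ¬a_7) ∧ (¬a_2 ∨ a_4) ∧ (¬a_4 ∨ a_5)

Set a_1 = True.
  then (¬a_1 ∨ ¬a_6) forces a_6 = False.
Set a_2 = False.
  then (¬a_1 ∨ a_2 ∨ ¬a_4) forces a_4 = False.
Set a_3 = False.
Set a_5 = True.
  then (a_3 ∨ ¬a_5 ∨ ¬a_7) forces a_7 = False.
All clauses satisfied.

a_1: True, a_2: False, a_3: False, a_4: False, a_5: True, a_6: False, a_7: False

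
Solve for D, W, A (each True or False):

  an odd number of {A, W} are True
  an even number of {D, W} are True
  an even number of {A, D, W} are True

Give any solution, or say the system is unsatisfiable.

D=T; W=T; A=F

{A, W}: 1 true → odd ✓
{D, W}: 2 true → even ✓
{A, D, W}: 2 true → even ✓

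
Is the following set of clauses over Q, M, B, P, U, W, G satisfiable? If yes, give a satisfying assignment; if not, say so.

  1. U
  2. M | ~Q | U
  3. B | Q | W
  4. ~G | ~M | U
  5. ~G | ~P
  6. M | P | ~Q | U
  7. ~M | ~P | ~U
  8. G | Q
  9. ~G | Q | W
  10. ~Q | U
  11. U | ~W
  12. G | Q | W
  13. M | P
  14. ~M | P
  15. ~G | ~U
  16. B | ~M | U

Q=T, M=F, B=F, P=T, U=T, W=F, G=F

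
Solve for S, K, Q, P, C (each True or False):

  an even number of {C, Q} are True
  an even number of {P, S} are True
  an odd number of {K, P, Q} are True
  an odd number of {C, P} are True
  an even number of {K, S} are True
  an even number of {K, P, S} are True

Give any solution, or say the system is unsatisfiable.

S: False; K: False; Q: True; P: False; C: True

{C, Q}: 2 true → even ✓
{P, S}: 0 true → even ✓
{K, P, Q}: 1 true → odd ✓
{C, P}: 1 true → odd ✓
{K, S}: 0 true → even ✓
{K, P, S}: 0 true → even ✓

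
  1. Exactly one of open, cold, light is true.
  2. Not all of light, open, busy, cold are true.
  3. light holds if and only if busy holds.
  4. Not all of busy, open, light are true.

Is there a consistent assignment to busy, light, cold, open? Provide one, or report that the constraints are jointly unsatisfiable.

busy = False; light = False; cold = True; open = False

  (1) {open, cold, light}: 1 true — exactly one ✓
  (2) {light, open, busy, cold}: 1/4 true — not all ✓
  (3) light=F, busy=F — same ✓
  (4) {busy, open, light}: 0/3 true — not all ✓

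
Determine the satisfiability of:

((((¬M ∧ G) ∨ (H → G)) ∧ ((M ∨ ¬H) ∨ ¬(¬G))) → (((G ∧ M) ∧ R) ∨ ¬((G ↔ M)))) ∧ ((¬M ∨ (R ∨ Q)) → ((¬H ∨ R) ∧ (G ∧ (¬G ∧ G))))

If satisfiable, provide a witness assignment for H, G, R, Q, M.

H: True, G: False, R: False, Q: False, M: True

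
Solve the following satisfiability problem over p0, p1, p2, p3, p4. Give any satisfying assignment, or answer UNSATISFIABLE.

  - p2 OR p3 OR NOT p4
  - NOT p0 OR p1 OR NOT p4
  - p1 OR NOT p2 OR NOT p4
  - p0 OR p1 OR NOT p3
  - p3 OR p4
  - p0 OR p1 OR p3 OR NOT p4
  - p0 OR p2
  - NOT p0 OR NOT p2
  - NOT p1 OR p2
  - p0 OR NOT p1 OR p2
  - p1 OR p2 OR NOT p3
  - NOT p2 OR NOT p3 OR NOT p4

Try p0 = True:
  (NOT p0 OR NOT p2) forces p2 = False.
  (NOT p1 OR p2) forces p1 = False.
  (NOT p0 OR p1 OR NOT p4) forces p4 = False.
  (p3 OR p4) forces p3 = True.
  clause (p1 OR p2 OR NOT p3) is falsified — backtrack.
So p0 = False.
  then (p0 OR p2) forces p2 = True.
Try p1 = False:
  (p1 OR NOT p2 OR NOT p4) forces p4 = False.
  (p0 OR p1 OR NOT p3) forces p3 = False.
  clause (p3 OR p4) is falsified — backtrack.
So p1 = True.
Set p3 = True.
  then (NOT p2 OR NOT p3 OR NOT p4) forces p4 = False.
All clauses satisfied.

p0 = False; p1 = True; p2 = True; p3 = True; p4 = False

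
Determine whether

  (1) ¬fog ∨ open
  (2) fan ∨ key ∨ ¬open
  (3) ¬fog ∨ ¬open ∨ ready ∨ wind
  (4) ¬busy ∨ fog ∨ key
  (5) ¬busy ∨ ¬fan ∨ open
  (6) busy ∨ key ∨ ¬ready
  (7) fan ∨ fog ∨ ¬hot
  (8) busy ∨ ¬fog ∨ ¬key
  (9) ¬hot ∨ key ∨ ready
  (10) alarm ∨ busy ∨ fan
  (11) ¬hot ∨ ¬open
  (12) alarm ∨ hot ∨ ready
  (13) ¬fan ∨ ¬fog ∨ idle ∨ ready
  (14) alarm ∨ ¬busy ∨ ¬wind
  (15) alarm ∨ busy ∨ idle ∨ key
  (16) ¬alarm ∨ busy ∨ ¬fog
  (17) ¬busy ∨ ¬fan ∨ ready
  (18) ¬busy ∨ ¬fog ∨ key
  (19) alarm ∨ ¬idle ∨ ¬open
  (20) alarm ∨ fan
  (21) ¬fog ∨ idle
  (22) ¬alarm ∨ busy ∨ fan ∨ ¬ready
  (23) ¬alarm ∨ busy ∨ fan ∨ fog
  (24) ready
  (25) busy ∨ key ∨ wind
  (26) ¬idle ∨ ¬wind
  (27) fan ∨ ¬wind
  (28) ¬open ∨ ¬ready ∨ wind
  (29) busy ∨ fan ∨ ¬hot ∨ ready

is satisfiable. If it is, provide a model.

Unit clause (ready) forces ready = True.
Set alarm = False.
  then (alarm ∨ fan) forces fan = True.
Try busy = True:
  (¬busy ∨ ¬fan ∨ open) forces open = True.
  (¬hot ∨ ¬open) forces hot = False.
  (alarm ∨ ¬busy ∨ ¬wind) forces wind = False.
  clause (¬open ∨ ¬ready ∨ wind) is falsified — backtrack.
So busy = False.
  then (busy ∨ key ∨ ¬ready) forces key = True.
  then (busy ∨ ¬fog ∨ ¬key) forces fog = False.
Set hot = True.
  then (¬hot ∨ ¬open) forces open = False.
Set idle = False.
Set wind = False.
All clauses satisfied.

alarm=F, busy=F, fan=T, fog=F, ready=T, hot=T, idle=F, wind=F, key=T, open=F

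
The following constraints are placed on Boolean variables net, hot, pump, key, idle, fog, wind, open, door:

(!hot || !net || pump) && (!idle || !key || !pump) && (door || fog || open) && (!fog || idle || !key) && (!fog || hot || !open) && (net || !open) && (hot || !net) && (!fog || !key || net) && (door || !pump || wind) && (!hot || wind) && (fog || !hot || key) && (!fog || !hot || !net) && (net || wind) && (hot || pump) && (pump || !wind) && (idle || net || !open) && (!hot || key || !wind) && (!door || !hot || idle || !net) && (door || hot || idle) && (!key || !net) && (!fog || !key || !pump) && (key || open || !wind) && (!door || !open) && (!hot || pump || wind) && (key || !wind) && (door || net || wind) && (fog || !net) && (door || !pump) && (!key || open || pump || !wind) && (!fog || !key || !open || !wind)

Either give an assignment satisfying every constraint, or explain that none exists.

net=F; hot=F; pump=T; key=T; idle=F; fog=F; wind=T; open=F; door=T

Try net = True:
  (hot || !net) forces hot = True.
  (!hot || !net || pump) forces pump = True.
  (!hot || wind) forces wind = True.
  (!fog || !hot || !net) forces fog = False.
  clause (fog || !net) is falsified — backtrack.
So net = False.
  then (net || !open) forces open = False.
  then (net || wind) forces wind = True.
  then (pump || !wind) forces pump = True.
  then (key || open || !wind) forces key = True.
  then (door || !pump) forces door = True.
  then (!idle || !key || !pump) forces idle = False.
  then (!fog || idle || !key) forces fog = False.
Set hot = False.
All clauses satisfied.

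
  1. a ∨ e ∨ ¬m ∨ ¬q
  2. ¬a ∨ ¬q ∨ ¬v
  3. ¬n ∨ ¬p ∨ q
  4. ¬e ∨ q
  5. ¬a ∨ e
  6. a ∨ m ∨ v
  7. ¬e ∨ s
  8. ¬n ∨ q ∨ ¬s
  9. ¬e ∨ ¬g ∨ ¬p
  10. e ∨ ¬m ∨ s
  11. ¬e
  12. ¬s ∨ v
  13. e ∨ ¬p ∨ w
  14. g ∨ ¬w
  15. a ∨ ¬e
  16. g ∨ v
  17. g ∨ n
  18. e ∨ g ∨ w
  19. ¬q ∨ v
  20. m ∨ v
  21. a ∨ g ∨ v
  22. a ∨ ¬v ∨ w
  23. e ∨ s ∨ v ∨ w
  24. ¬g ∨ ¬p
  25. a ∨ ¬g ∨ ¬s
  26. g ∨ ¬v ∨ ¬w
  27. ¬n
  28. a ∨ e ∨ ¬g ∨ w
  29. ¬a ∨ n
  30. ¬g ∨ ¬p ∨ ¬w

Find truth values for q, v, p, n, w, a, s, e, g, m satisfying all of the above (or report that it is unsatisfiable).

q = True, v = True, p = False, n = False, w = True, a = False, s = False, e = False, g = True, m = False

Unit clause (¬e) forces e = False.
Unit clause (¬n) forces n = False.
In (¬a ∨ n) only ¬a is left, so a = False.
In (g ∨ n) only g is left, so g = True.
In (¬g ∨ ¬p) only ¬p is left, so p = False.
In (a ∨ ¬g ∨ ¬s) only ¬s is left, so s = False.
In (a ∨ e ∨ ¬g ∨ w) only w is left, so w = True.
In (e ∨ ¬m ∨ s) only ¬m is left, so m = False.
In (m ∨ v) only v is left, so v = True.
Set q = True.
All clauses satisfied.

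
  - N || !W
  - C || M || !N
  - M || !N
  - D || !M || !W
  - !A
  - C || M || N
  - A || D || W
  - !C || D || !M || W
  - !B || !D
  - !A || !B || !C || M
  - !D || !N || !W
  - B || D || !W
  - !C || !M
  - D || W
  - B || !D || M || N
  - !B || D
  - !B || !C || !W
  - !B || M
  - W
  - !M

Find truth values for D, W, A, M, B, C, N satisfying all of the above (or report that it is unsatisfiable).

No satisfying assignment exists.

Case W = True:
  (N || !W) forces N = True.
  (M || !N) forces M = True.
  Clause (!M) is falsified — contradiction.
Case W = False:
  Clause (W) is falsified — contradiction.
Both cases fail, so the formula is unsatisfiable.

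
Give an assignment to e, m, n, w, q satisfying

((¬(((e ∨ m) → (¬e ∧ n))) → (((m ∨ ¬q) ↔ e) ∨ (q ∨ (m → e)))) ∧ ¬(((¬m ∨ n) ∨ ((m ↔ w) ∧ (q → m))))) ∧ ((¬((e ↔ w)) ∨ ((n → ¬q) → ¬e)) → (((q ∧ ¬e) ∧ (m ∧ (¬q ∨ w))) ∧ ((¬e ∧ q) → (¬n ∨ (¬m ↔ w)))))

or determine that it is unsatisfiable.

Case m = True: the formula simplifies to ((¬((¬e ∧ n)) → (e ∨ (q ∨ e))) ∧ ¬((n ∨ w))) ∧ ((¬((e ↔ w)) ∨ ((n → ¬q) → ¬e)) → (((q ∧ ¬e) ∧ (¬q ∨ w)) ∧ ((¬e ∧ q) → (¬n ∨ ¬w)))).
  n = True: the conjunct ¬((n ∨ w)) becomes ¬((True ∨ w)) = False.
  n = False: simplifies to ((e ∨ (q ∨ e)) ∧ ¬w) ∧ ((¬((e ↔ w)) ∨ ¬e) → ((q ∧ ¬e) ∧ (¬q ∨ w))).
    e = True: simplifies to ¬w ∧ w.
      w = True: the conjunct ¬w is False.
      w = False: the conjunct w is False.
    e = False: simplifies to (q ∧ ¬w) ∧ (q ∧ (¬q ∨ w)).
      q = True: simplifies to ¬w ∧ w.
        w = True: the conjunct ¬w is False.
        w = False: the conjunct w is False.
      q = False: the conjunct q is False.
Case m = False: the conjunct ¬(((¬m ∨ n) ∨ ((m ↔ w) ∧ (q → m)))) becomes ¬((True ∨ (¬w ∧ ¬q))) = False.
Both cases fail — unsatisfiable.

The formula is unsatisfiable.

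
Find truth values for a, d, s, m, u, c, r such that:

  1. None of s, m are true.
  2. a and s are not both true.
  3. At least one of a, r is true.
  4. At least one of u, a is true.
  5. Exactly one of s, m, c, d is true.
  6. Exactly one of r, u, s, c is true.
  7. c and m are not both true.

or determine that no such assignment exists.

a=T, d=T, s=F, m=F, u=T, c=F, r=F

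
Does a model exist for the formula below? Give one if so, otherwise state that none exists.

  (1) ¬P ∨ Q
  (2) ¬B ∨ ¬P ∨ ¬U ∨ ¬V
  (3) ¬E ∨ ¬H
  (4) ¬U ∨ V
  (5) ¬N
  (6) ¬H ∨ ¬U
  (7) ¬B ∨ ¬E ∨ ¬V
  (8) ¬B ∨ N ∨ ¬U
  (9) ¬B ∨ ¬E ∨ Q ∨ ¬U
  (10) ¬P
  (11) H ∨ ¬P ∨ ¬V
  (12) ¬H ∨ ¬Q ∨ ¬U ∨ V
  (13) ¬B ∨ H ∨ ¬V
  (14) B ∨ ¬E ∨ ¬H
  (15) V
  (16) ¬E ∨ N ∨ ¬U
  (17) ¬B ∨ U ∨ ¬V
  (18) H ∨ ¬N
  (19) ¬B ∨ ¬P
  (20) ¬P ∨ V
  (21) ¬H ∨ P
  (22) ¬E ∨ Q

H: False, E: True, V: True, N: False, Q: True, B: False, U: False, P: False

Unit clause (¬N) forces N = False.
Unit clause (¬P) forces P = False.
Unit clause (V) forces V = True.
In (¬H ∨ P) only ¬H is left, so H = False.
In (¬B ∨ H ∨ ¬V) only ¬B is left, so B = False.
Set E = True.
  then (¬E ∨ N ∨ ¬U) forces U = False.
  then (¬E ∨ Q) forces Q = True.
All clauses satisfied.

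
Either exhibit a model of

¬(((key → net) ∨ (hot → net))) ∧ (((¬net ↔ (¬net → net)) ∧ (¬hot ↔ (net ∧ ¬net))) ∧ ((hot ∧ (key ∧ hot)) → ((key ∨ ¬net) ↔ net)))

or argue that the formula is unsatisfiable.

The conjunct ¬net ↔ (¬net → net) is unsatisfiable on its own:
  net=F: evaluates to False.
  net=T: evaluates to False.
So the whole conjunction is unsatisfiable.

Unsatisfiable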